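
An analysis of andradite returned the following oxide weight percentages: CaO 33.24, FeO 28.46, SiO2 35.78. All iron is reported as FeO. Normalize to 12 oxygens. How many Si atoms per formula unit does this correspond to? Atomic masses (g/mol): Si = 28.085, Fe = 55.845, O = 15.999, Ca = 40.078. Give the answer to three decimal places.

3.278 Si apfu

CaO (M=56.077): mol = 0.59276; Ca = 0.59276, O = 0.59276.
FeO (M=71.844): mol = 0.39614; Fe = 0.39614, O = 0.39614.
SiO2 (M=60.083): mol = 0.59551; Si = 0.59551, O = 1.19102.
ΣO = 2.17992; factor = 12/ΣO = 5.50479.
Si apfu = 0.59551 × 5.50479 = 3.278.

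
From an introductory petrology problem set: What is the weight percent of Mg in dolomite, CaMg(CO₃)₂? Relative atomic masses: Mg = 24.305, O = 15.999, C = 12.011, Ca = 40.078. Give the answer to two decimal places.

Molar mass of CaMg(CO₃)₂: 1·40.078 + 1·24.305 + 2·12.011 + 6·15.999 = 184.399 g/mol.
Mass of Mg per formula unit: 1 × 24.305 = 24.305 g.
Weight fraction Mg = 24.305 / 184.399 = 0.1318.

13.18 weight percent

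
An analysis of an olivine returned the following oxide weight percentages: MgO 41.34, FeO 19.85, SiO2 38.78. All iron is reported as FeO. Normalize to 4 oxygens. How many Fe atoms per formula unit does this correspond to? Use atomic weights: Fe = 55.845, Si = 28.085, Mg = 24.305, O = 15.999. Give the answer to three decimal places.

41.34 wt% MgO ÷ 40.304 g/mol = 1.02570 mol, giving 1.02570 Mg and 1.02570 O.
19.85 wt% FeO ÷ 71.844 g/mol = 0.27629 mol, giving 0.27629 Fe and 0.27629 O.
38.78 wt% SiO2 ÷ 60.083 g/mol = 0.64544 mol, giving 0.64544 Si and 1.29088 O.
Oxygen sums to 2.59287; scaling by 4/2.59287 = 1.54269 puts the formula on 4 O.
Fe: 0.27629 × 1.54269 = 0.426 atoms per formula unit.

0.426 Fe apfu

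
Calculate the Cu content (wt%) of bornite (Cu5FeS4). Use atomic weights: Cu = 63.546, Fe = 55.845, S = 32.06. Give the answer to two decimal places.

M(Cu5FeS4) = 501.815 g/mol.
Cu contributes 5 × 63.546 = 317.730 g per mole.
317.730/501.815 = 0.6332 → 63.32%.

63.32 wt%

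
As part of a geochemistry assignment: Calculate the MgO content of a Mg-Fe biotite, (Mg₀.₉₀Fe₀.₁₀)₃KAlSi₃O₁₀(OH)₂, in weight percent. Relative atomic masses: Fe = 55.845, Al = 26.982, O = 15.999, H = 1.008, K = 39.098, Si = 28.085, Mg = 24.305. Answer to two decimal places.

M((Mg₀.₉₀Fe₀.₁₀)₃KAlSi₃O₁₀(OH)₂) = 426.716 g/mol; M(MgO) = 40.304 g/mol.
Moles MgO per formula unit = 2.70 Mg ÷ 1 = 2.7000.
MgO fraction = (2.7000 × 40.304) / 426.716 = 108.821/426.716 = 0.2550.

25.50 wt%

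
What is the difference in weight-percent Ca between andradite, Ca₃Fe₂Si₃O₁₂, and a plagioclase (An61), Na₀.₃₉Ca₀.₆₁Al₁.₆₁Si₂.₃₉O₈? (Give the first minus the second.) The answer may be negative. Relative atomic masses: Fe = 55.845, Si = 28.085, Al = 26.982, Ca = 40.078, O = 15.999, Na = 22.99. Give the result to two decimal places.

Ca in Ca₃Fe₂Si₃O₁₂: molar mass 508.167 g/mol; 3×40.078 = 120.234 g → 23.66 wt%.
Ca in Na₀.₃₉Ca₀.₆₁Al₁.₆₁Si₂.₃₉O₈: molar mass 271.970 g/mol; 0.61×40.078 = 24.448 g → 8.99 wt%.
Difference = 23.66 − 8.99 = 14.67 percentage points.

14.67 percentage points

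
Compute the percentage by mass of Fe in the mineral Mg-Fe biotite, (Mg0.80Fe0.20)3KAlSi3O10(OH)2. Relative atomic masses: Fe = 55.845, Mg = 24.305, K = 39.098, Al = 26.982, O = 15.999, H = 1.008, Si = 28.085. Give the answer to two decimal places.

7.68 mass %

Formula mass = 2.40*24.305 + 0.60*55.845 + 1*39.098 + 1*26.982 + 3*28.085 + 12*15.999 + 2*1.008 = 436.178 g/mol, of which 33.507 g is Fe.
So Fe makes up 33.507/436.178 = 0.0768 of the mass, i.e. 7.68%.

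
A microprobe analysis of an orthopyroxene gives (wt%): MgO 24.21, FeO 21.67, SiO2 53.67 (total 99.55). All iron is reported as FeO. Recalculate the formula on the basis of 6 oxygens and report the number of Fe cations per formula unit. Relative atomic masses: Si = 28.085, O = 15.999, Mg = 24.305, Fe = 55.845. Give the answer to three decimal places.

MgO (M=40.304): mol = 0.60068; Mg = 0.60068, O = 0.60068.
FeO (M=71.844): mol = 0.30163; Fe = 0.30163, O = 0.30163.
SiO2 (M=60.083): mol = 0.89326; Si = 0.89326, O = 1.78652.
ΣO = 2.68883; factor = 6/ΣO = 2.23145.
Fe apfu = 0.30163 × 2.23145 = 0.673.

0.673 Fe apfu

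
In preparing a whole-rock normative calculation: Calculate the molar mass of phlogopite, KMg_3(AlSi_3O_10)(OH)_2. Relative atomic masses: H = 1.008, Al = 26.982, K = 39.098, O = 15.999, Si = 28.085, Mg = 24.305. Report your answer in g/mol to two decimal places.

K: 1 × 39.098 = 39.0980
Mg: 3 × 24.305 = 72.9150
Al: 1 × 26.982 = 26.9820
Si: 3 × 28.085 = 84.2550
O: 12 × 15.999 = 191.9880
H: 2 × 1.008 = 2.0160
Summing the contributions gives the formula mass.

417.25 g/mol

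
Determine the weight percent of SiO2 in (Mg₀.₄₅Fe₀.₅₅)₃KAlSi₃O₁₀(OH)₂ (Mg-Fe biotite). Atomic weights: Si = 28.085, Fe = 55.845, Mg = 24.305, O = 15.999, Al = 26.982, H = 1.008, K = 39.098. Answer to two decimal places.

38.41 wt%

M((Mg₀.₄₅Fe₀.₅₅)₃KAlSi₃O₁₀(OH)₂) = 469.295 g/mol; M(SiO2) = 60.083 g/mol.
Moles SiO2 per formula unit = 3 Si ÷ 1 = 3.0000.
SiO2 fraction = (3.0000 × 60.083) / 469.295 = 180.249/469.295 = 0.3841.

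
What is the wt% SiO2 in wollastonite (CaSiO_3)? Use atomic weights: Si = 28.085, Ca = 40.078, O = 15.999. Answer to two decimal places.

Formula mass = 116.160 g/mol.
1 Si → 1.0000 mol SiO2 per formula unit; M(SiO2) = 60.083, so SiO2 mass = 60.083 g.
60.083/116.160 × 100 = 51.72 wt%.

51.72 wt%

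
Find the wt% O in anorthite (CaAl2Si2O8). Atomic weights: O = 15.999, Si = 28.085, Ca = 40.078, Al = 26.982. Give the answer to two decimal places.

46.01 mass %

Formula mass = 1·40.078 + 2·26.982 + 2·28.085 + 8·15.999 = 278.204 g/mol, of which 127.992 g is O.
So O makes up 127.992/278.204 = 0.4601 of the mass, i.e. 46.01%.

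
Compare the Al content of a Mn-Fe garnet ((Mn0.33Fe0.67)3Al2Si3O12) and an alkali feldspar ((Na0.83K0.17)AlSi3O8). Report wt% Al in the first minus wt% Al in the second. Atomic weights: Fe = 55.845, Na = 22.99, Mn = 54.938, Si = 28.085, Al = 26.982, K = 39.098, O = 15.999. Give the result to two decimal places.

0.68 percentage points

Al in (Mn0.33Fe0.67)3Al2Si3O12: molar mass 496.844 g/mol; 2×26.982 = 53.964 g → 10.86 wt%.
Al in (Na0.83K0.17)AlSi3O8: molar mass 264.957 g/mol; 1×26.982 = 26.982 g → 10.18 wt%.
Difference = 10.86 − 10.18 = 0.68 percentage points.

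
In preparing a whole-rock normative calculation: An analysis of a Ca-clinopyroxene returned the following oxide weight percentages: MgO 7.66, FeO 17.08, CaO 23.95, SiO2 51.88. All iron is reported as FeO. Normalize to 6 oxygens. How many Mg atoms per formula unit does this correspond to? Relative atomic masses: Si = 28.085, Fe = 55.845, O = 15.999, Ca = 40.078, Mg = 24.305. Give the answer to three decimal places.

7.66 wt% MgO ÷ 40.304 g/mol = 0.19006 mol, giving 0.19006 Mg and 0.19006 O.
17.08 wt% FeO ÷ 71.844 g/mol = 0.23774 mol, giving 0.23774 Fe and 0.23774 O.
23.95 wt% CaO ÷ 56.077 g/mol = 0.42709 mol, giving 0.42709 Ca and 0.42709 O.
51.88 wt% SiO2 ÷ 60.083 g/mol = 0.86347 mol, giving 0.86347 Si and 1.72694 O.
Oxygen sums to 2.58183; scaling by 6/2.58183 = 2.32393 puts the formula on 6 O.
Mg: 0.19006 × 2.32393 = 0.442 atoms per formula unit.

0.442 Mg apfu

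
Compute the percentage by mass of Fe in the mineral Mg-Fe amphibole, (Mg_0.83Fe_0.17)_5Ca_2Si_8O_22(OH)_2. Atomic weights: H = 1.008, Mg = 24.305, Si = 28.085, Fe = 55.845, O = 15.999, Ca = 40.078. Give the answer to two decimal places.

5.66 mass %

M((Mg_0.83Fe_0.17)_5Ca_2Si_8O_22(OH)_2) = 839.162 g/mol.
Fe contributes 0.85 × 55.845 = 47.468 g per mole.
47.468/839.162 = 0.0566 → 5.66%.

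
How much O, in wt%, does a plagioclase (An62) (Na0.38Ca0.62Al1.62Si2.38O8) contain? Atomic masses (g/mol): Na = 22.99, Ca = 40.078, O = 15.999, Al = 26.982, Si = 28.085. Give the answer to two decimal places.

Formula mass = 0.38×22.99 + 0.62×40.078 + 1.62×26.982 + 2.38×28.085 + 8×15.999 = 272.130 g/mol, of which 127.992 g is O.
So O makes up 127.992/272.130 = 0.4703 of the mass, i.e. 47.03%.

47.03 wt%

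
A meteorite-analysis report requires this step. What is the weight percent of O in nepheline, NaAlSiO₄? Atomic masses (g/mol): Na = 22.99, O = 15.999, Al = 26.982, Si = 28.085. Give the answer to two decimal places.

45.05 wt%

Formula mass = 1·22.99 + 1·26.982 + 1·28.085 + 4·15.999 = 142.053 g/mol, of which 63.996 g is O.
So O makes up 63.996/142.053 = 0.4505 of the mass, i.e. 45.05%.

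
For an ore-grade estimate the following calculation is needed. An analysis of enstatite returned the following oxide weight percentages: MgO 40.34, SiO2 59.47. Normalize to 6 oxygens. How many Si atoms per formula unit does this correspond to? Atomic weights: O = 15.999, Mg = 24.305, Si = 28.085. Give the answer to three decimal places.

1.993 Si apfu

MgO (M=40.304): mol = 1.00089; Mg = 1.00089, O = 1.00089.
SiO2 (M=60.083): mol = 0.98980; Si = 0.98980, O = 1.97960.
ΣO = 2.98049; factor = 6/ΣO = 2.01309.
Si apfu = 0.98980 × 2.01309 = 1.993.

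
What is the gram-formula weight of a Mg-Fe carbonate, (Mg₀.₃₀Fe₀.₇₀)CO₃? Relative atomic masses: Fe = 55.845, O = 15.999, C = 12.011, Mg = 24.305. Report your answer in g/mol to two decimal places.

Mg: 0.30 × 24.305 = 7.2915
Fe: 0.70 × 55.845 = 39.0915
C: 1 × 12.011 = 12.0110
O: 3 × 15.999 = 47.9970
Summing the contributions gives the formula mass.

106.39 g/mol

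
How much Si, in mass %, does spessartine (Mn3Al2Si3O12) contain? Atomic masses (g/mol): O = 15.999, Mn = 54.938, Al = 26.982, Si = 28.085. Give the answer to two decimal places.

Molar mass of Mn3Al2Si3O12: 3*54.938 + 2*26.982 + 3*28.085 + 12*15.999 = 495.021 g/mol.
Mass of Si per formula unit: 3 × 28.085 = 84.255 g.
Weight fraction Si = 84.255 / 495.021 = 0.1702.

17.02 mass %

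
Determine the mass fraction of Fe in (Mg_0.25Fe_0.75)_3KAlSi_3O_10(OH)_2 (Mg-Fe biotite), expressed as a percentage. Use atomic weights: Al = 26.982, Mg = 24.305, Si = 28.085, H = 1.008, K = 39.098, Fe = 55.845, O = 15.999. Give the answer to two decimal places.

Formula mass = 0.75*24.305 + 2.25*55.845 + 1*39.098 + 1*26.982 + 3*28.085 + 12*15.999 + 2*1.008 = 488.219 g/mol, of which 125.651 g is Fe.
So Fe makes up 125.651/488.219 = 0.2574 of the mass, i.e. 25.74%.

25.74 wt%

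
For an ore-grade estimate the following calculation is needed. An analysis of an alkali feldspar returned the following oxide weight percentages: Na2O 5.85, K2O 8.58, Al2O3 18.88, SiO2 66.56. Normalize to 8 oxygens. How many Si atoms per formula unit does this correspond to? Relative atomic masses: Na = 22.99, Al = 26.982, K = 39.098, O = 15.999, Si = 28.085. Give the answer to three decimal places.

2.998 Si apfu

Na2O: 5.85/61.979 = 0.09439 mol → 0.18878 mol Na, 0.09439 mol O.
K2O: 8.58/94.195 = 0.09109 mol → 0.18218 mol K, 0.09109 mol O.
Al2O3: 18.88/101.961 = 0.18517 mol → 0.37034 mol Al, 0.55551 mol O.
SiO2: 66.56/60.083 = 1.10780 mol → 1.10780 mol Si, 2.21560 mol O.
Total oxygen = 2.95659 mol. Normalization factor = 8/2.95659 = 2.70582.
Si per 8 O = 1.10780 × 2.70582 = 2.998.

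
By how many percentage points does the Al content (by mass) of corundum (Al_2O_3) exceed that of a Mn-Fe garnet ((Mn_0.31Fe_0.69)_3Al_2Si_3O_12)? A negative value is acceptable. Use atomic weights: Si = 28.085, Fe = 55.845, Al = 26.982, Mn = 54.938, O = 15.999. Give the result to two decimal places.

42.07 percentage points

Al in Al_2O_3: molar mass 101.961 g/mol; 2×26.982 = 53.964 g → 52.93 wt%.
Al in (Mn_0.31Fe_0.69)_3Al_2Si_3O_12: molar mass 496.898 g/mol; 2×26.982 = 53.964 g → 10.86 wt%.
Difference = 52.93 − 10.86 = 42.07 percentage points.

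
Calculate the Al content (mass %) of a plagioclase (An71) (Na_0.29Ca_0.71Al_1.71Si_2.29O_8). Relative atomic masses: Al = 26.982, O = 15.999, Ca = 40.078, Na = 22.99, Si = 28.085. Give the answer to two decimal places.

16.87 mass %

Formula mass = 0.29*22.99 + 0.71*40.078 + 1.71*26.982 + 2.29*28.085 + 8*15.999 = 273.568 g/mol, of which 46.139 g is Al.
So Al makes up 46.139/273.568 = 0.1687 of the mass, i.e. 16.87%.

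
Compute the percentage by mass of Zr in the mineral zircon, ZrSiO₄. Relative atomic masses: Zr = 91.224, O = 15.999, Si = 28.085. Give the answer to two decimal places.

M(ZrSiO₄) = 183.305 g/mol.
Zr contributes 1 × 91.224 = 91.224 g per mole.
91.224/183.305 = 0.4977 → 49.77%.

49.77 weight percent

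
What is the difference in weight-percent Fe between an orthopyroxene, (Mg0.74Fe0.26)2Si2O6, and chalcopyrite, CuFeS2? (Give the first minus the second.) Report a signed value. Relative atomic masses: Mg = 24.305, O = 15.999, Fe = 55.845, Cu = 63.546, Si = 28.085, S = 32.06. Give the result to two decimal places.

-17.06 percentage points

Fe in (Mg0.74Fe0.26)2Si2O6: molar mass 217.175 g/mol; 0.52×55.845 = 29.039 g → 13.37 wt%.
Fe in CuFeS2: molar mass 183.511 g/mol; 1×55.845 = 55.845 g → 30.43 wt%.
Difference = 13.37 − 30.43 = -17.06 percentage points.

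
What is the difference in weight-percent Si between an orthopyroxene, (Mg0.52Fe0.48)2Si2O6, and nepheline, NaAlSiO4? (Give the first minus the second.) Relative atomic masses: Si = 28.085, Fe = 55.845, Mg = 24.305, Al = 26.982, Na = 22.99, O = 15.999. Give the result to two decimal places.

4.54 percentage points

M((Mg0.52Fe0.48)2Si2O6) = 231.052 g/mol, so wt% Si = 56.170/231.052 × 100 = 24.31%.
M(NaAlSiO4) = 142.053 g/mol, so wt% Si = 28.085/142.053 × 100 = 19.77%.
24.31 − 19.77 = 4.54 pp.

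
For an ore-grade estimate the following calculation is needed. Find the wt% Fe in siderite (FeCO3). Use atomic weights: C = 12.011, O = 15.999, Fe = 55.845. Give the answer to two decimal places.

Formula mass = 1·55.845 + 1·12.011 + 3·15.999 = 115.853 g/mol, of which 55.845 g is Fe.
So Fe makes up 55.845/115.853 = 0.4820 of the mass, i.e. 48.20%.

48.20 mass %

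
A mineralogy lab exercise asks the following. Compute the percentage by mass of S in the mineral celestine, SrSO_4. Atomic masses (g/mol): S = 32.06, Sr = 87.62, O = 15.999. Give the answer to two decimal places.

17.45 mass %

M(SrSO_4) = 183.676 g/mol.
S contributes 1 × 32.06 = 32.060 g per mole.
32.060/183.676 = 0.1745 → 17.45%.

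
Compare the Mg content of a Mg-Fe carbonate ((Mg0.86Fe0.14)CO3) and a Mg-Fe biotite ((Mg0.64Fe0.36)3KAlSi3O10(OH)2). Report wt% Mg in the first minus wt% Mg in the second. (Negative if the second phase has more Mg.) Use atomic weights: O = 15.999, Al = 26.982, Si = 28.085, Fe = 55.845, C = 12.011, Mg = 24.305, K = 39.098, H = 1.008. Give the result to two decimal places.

13.22 percentage points

Mg in (Mg0.86Fe0.14)CO3: molar mass 88.729 g/mol; 0.86×24.305 = 20.902 g → 23.56 wt%.
Mg in (Mg0.64Fe0.36)3KAlSi3O10(OH)2: molar mass 451.317 g/mol; 1.92×24.305 = 46.666 g → 10.34 wt%.
Difference = 23.56 − 10.34 = 13.22 percentage points.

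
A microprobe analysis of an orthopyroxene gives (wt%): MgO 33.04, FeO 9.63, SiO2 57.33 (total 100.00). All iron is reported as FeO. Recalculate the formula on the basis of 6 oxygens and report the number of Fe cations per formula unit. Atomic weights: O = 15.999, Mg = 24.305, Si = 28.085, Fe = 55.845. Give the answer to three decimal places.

0.281 Fe apfu

MgO: 33.04/40.304 = 0.81977 mol → 0.81977 mol Mg, 0.81977 mol O.
FeO: 9.63/71.844 = 0.13404 mol → 0.13404 mol Fe, 0.13404 mol O.
SiO2: 57.33/60.083 = 0.95418 mol → 0.95418 mol Si, 1.90836 mol O.
Total oxygen = 2.86217 mol. Normalization factor = 6/2.86217 = 2.09631.
Fe per 6 O = 0.13404 × 2.09631 = 0.281.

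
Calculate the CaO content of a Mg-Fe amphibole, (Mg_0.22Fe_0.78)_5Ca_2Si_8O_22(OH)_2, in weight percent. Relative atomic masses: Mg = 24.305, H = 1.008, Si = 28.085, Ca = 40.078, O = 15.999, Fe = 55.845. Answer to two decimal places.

11.99 wt%

M((Mg_0.22Fe_0.78)_5Ca_2Si_8O_22(OH)_2) = 935.359 g/mol; M(CaO) = 56.077 g/mol.
Moles CaO per formula unit = 2 Ca ÷ 1 = 2.0000.
CaO fraction = (2.0000 × 56.077) / 935.359 = 112.154/935.359 = 0.1199.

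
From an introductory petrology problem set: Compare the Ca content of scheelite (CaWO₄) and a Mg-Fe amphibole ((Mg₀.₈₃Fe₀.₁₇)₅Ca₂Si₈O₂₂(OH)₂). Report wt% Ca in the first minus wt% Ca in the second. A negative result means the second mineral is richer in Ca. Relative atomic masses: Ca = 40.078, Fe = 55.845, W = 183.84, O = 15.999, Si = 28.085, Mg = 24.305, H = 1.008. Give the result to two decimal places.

Ca in CaWO₄: molar mass 287.914 g/mol; 1×40.078 = 40.078 g → 13.92 wt%.
Ca in (Mg₀.₈₃Fe₀.₁₇)₅Ca₂Si₈O₂₂(OH)₂: molar mass 839.162 g/mol; 2×40.078 = 80.156 g → 9.55 wt%.
Difference = 13.92 − 9.55 = 4.37 percentage points.

4.37 percentage points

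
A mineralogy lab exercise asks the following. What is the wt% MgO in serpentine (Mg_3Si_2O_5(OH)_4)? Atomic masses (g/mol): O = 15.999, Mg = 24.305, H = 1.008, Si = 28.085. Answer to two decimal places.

Formula mass = 277.108 g/mol.
3 Mg → 3.0000 mol MgO per formula unit; M(MgO) = 40.304, so MgO mass = 120.912 g.
120.912/277.108 × 100 = 43.63 wt%.

43.63 wt%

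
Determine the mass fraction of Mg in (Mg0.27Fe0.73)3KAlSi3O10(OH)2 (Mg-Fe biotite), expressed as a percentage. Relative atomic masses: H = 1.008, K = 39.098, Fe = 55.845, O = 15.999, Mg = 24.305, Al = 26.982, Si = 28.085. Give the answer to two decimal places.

Molar mass of (Mg0.27Fe0.73)3KAlSi3O10(OH)2: 0.81×24.305 + 2.19×55.845 + 1×39.098 + 1×26.982 + 3×28.085 + 12×15.999 + 2×1.008 = 486.327 g/mol.
Mass of Mg per formula unit: 0.81 × 24.305 = 19.687 g.
Weight fraction Mg = 19.687 / 486.327 = 0.0405.

4.05 weight percent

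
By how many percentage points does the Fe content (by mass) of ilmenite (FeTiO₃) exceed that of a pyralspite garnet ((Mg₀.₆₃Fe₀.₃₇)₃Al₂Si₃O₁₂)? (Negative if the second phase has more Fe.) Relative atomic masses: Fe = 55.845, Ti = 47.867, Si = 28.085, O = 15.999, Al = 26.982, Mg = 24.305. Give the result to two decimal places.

M(FeTiO₃) = 151.709 g/mol, so wt% Fe = 55.845/151.709 × 100 = 36.81%.
M((Mg₀.₆₃Fe₀.₃₇)₃Al₂Si₃O₁₂) = 438.131 g/mol, so wt% Fe = 61.988/438.131 × 100 = 14.15%.
36.81 − 14.15 = 22.66 pp.

22.66 percentage points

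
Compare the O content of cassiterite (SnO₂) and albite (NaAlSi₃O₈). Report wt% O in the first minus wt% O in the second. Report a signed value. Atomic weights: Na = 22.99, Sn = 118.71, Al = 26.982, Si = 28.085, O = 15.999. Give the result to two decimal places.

M(SnO₂) = 150.708 g/mol, so wt% O = 31.998/150.708 × 100 = 21.23%.
M(NaAlSi₃O₈) = 262.219 g/mol, so wt% O = 127.992/262.219 × 100 = 48.81%.
21.23 − 48.81 = -27.58 pp.

-27.58 percentage points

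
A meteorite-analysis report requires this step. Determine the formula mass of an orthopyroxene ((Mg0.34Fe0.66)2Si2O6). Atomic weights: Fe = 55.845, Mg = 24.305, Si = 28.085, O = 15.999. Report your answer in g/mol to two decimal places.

242.41 g/mol

The formula mass is the sum 0.68(24.305) + 1.32(55.845) + 2(28.085) + 6(15.999).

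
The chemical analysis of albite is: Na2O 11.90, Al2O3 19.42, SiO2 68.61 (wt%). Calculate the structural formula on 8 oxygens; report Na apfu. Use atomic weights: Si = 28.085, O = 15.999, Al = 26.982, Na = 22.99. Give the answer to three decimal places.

11.90 wt% Na2O ÷ 61.979 g/mol = 0.19200 mol, giving 0.38400 Na and 0.19200 O.
19.42 wt% Al2O3 ÷ 101.961 g/mol = 0.19046 mol, giving 0.38092 Al and 0.57138 O.
68.61 wt% SiO2 ÷ 60.083 g/mol = 1.14192 mol, giving 1.14192 Si and 2.28384 O.
Oxygen sums to 3.04722; scaling by 8/3.04722 = 2.62534 puts the formula on 8 O.
Na: 0.38400 × 2.62534 = 1.008 atoms per formula unit.

1.008 Na apfu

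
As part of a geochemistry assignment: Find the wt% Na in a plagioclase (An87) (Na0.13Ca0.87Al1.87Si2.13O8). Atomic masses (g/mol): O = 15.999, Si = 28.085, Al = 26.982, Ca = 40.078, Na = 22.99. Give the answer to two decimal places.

M(Na0.13Ca0.87Al1.87Si2.13O8) = 276.126 g/mol.
Na contributes 0.13 × 22.99 = 2.989 g per mole.
2.989/276.126 = 0.0108 → 1.08%.

1.08 mass %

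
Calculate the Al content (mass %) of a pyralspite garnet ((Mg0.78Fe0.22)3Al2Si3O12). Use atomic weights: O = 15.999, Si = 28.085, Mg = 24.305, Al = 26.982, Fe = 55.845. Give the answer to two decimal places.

Molar mass of (Mg0.78Fe0.22)3Al2Si3O12: 2.34*24.305 + 0.66*55.845 + 2*26.982 + 3*28.085 + 12*15.999 = 423.938 g/mol.
Mass of Al per formula unit: 2 × 26.982 = 53.964 g.
Weight fraction Al = 53.964 / 423.938 = 0.1273.

12.73 mass %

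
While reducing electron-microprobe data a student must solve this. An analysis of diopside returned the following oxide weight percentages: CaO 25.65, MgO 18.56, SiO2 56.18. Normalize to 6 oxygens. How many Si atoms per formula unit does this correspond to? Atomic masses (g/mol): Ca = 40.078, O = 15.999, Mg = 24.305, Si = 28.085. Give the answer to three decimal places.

CaO (M=56.077): mol = 0.45741; Ca = 0.45741, O = 0.45741.
MgO (M=40.304): mol = 0.46050; Mg = 0.46050, O = 0.46050.
SiO2 (M=60.083): mol = 0.93504; Si = 0.93504, O = 1.87008.
ΣO = 2.78799; factor = 6/ΣO = 2.15209.
Si apfu = 0.93504 × 2.15209 = 2.012.

2.012 Si apfu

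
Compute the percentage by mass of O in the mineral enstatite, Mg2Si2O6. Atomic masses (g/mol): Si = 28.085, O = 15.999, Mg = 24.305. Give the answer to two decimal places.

Formula mass = 2×24.305 + 2×28.085 + 6×15.999 = 200.774 g/mol, of which 95.994 g is O.
So O makes up 95.994/200.774 = 0.4781 of the mass, i.e. 47.81%.

47.81 mass %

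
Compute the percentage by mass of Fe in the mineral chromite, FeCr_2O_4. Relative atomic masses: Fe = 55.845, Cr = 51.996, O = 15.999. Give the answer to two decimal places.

Molar mass of FeCr_2O_4: 1*55.845 + 2*51.996 + 4*15.999 = 223.833 g/mol.
Mass of Fe per formula unit: 1 × 55.845 = 55.845 g.
Weight fraction Fe = 55.845 / 223.833 = 0.2495.

24.95 wt%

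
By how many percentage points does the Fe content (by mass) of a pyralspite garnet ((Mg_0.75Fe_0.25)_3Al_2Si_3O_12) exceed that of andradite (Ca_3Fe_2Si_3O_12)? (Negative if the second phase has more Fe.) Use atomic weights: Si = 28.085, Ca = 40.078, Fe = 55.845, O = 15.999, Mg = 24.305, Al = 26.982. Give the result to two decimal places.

First mineral: 41.884 g Fe in 426.777 g formula = 9.81 wt% Fe.
Second mineral: 111.690 g Fe in 508.167 g formula = 21.98 wt% Fe.
9.81% − 21.98% gives a difference of -12.17 percentage points.

-12.17 percentage points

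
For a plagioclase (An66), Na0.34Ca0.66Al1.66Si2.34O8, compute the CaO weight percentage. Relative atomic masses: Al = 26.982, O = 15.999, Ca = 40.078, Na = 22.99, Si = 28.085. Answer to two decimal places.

Formula mass = 272.769 g/mol.
0.66 Ca → 0.6600 mol CaO per formula unit; M(CaO) = 56.077, so CaO mass = 37.011 g.
37.011/272.769 × 100 = 13.57 wt%.

13.57 wt%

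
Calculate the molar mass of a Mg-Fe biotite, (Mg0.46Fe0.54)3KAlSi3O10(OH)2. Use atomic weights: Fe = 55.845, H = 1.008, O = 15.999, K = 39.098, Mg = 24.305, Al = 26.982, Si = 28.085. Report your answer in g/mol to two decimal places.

Mg: 1.38 × 24.305 = 33.5409
Fe: 1.62 × 55.845 = 90.4689
K: 1 × 39.098 = 39.0980
Al: 1 × 26.982 = 26.9820
Si: 3 × 28.085 = 84.2550
O: 12 × 15.999 = 191.9880
H: 2 × 1.008 = 2.0160
Summing the contributions gives the formula mass.

468.35 g/mol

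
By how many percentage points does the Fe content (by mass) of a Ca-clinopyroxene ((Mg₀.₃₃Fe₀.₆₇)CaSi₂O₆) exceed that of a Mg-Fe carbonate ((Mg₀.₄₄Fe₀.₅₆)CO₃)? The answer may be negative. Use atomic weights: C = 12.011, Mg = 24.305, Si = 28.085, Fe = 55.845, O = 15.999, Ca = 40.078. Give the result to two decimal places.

-14.93 percentage points

M((Mg₀.₃₃Fe₀.₆₇)CaSi₂O₆) = 237.679 g/mol, so wt% Fe = 37.416/237.679 × 100 = 15.74%.
M((Mg₀.₄₄Fe₀.₅₆)CO₃) = 101.975 g/mol, so wt% Fe = 31.273/101.975 × 100 = 30.67%.
15.74 − 30.67 = -14.93 pp.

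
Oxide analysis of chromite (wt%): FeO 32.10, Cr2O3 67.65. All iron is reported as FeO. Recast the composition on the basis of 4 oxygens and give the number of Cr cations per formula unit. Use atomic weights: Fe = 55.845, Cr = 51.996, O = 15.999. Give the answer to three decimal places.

1.998 Cr apfu

FeO: 32.10/71.844 = 0.44680 mol → 0.44680 mol Fe, 0.44680 mol O.
Cr2O3: 67.65/151.989 = 0.44510 mol → 0.89020 mol Cr, 1.33530 mol O.
Total oxygen = 1.78210 mol. Normalization factor = 4/1.78210 = 2.24454.
Cr per 4 O = 0.89020 × 2.24454 = 1.998.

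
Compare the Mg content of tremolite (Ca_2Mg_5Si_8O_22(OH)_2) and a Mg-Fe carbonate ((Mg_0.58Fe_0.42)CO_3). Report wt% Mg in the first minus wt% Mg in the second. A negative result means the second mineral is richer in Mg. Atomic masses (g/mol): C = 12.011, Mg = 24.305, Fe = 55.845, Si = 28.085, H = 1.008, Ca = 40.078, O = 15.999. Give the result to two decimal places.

0.51 percentage points

M(Ca_2Mg_5Si_8O_22(OH)_2) = 812.353 g/mol, so wt% Mg = 121.525/812.353 × 100 = 14.96%.
M((Mg_0.58Fe_0.42)CO_3) = 97.560 g/mol, so wt% Mg = 14.097/97.560 × 100 = 14.45%.
14.96 − 14.45 = 0.51 pp.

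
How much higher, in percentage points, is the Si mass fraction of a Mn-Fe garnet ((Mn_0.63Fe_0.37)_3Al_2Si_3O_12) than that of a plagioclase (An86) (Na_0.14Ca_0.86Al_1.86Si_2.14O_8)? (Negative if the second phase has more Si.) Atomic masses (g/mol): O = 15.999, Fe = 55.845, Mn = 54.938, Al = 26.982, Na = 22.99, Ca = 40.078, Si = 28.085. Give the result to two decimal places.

-4.79 percentage points

M((Mn_0.63Fe_0.37)_3Al_2Si_3O_12) = 496.028 g/mol, so wt% Si = 84.255/496.028 × 100 = 16.99%.
M(Na_0.14Ca_0.86Al_1.86Si_2.14O_8) = 275.966 g/mol, so wt% Si = 60.102/275.966 × 100 = 21.78%.
16.99 − 21.78 = -4.79 pp.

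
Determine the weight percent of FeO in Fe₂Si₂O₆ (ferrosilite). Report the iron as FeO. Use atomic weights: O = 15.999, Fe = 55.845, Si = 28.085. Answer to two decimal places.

54.46 wt%

M(Fe₂Si₂O₆) = 263.854 g/mol; M(FeO) = 71.844 g/mol.
Moles FeO per formula unit = 2 Fe ÷ 1 = 2.0000.
FeO fraction = (2.0000 × 71.844) / 263.854 = 143.688/263.854 = 0.5446.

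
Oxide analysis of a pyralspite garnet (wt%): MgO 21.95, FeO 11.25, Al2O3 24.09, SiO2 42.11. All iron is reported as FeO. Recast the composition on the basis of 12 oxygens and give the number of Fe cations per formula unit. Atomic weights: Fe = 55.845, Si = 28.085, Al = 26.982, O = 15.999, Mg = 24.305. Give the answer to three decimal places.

21.95 wt% MgO ÷ 40.304 g/mol = 0.54461 mol, giving 0.54461 Mg and 0.54461 O.
11.25 wt% FeO ÷ 71.844 g/mol = 0.15659 mol, giving 0.15659 Fe and 0.15659 O.
24.09 wt% Al2O3 ÷ 101.961 g/mol = 0.23627 mol, giving 0.47254 Al and 0.70881 O.
42.11 wt% SiO2 ÷ 60.083 g/mol = 0.70086 mol, giving 0.70086 Si and 1.40172 O.
Oxygen sums to 2.81173; scaling by 12/2.81173 = 4.26784 puts the formula on 12 O.
Fe: 0.15659 × 4.26784 = 0.668 atoms per formula unit.

0.668 Fe apfu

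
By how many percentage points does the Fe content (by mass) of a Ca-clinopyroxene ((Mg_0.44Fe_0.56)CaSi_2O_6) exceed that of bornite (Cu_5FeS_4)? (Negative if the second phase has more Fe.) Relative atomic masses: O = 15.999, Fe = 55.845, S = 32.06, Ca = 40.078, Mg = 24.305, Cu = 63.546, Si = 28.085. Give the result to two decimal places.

2.22 percentage points

First mineral: 31.273 g Fe in 234.209 g formula = 13.35 wt% Fe.
Second mineral: 55.845 g Fe in 501.815 g formula = 11.13 wt% Fe.
13.35% − 11.13% gives a difference of 2.22 percentage points.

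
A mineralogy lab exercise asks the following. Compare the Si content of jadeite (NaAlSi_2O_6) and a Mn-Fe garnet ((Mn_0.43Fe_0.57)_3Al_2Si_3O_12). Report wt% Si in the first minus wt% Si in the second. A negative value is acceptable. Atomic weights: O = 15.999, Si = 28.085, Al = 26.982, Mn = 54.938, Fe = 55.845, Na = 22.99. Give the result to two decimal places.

Si in NaAlSi_2O_6: molar mass 202.136 g/mol; 2×28.085 = 56.170 g → 27.79 wt%.
Si in (Mn_0.43Fe_0.57)_3Al_2Si_3O_12: molar mass 496.572 g/mol; 3×28.085 = 84.255 g → 16.97 wt%.
Difference = 27.79 − 16.97 = 10.82 percentage points.

10.82 percentage points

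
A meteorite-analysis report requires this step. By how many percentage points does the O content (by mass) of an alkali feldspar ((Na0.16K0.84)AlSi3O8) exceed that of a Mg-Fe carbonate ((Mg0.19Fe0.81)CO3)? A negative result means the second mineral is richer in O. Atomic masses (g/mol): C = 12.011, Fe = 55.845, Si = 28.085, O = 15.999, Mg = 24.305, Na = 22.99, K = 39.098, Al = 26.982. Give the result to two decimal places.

2.73 percentage points

First mineral: 127.992 g O in 275.750 g formula = 46.42 wt% O.
Second mineral: 47.997 g O in 109.860 g formula = 43.69 wt% O.
46.42% − 43.69% gives a difference of 2.73 percentage points.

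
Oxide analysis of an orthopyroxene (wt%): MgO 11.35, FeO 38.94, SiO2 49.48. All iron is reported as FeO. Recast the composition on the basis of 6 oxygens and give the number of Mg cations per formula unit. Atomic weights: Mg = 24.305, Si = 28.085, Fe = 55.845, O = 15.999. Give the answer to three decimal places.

MgO: 11.35/40.304 = 0.28161 mol → 0.28161 mol Mg, 0.28161 mol O.
FeO: 38.94/71.844 = 0.54201 mol → 0.54201 mol Fe, 0.54201 mol O.
SiO2: 49.48/60.083 = 0.82353 mol → 0.82353 mol Si, 1.64706 mol O.
Total oxygen = 2.47068 mol. Normalization factor = 6/2.47068 = 2.42848.
Mg per 6 O = 0.28161 × 2.42848 = 0.684.

0.684 Mg apfu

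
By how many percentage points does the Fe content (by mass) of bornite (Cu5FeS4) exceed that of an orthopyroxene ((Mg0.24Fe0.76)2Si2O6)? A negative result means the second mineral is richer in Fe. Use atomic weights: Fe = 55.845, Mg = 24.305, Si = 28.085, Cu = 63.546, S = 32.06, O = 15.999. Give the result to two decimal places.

M(Cu5FeS4) = 501.815 g/mol, so wt% Fe = 55.845/501.815 × 100 = 11.13%.
M((Mg0.24Fe0.76)2Si2O6) = 248.715 g/mol, so wt% Fe = 84.884/248.715 × 100 = 34.13%.
11.13 − 34.13 = -23.00 pp.

-23.00 percentage points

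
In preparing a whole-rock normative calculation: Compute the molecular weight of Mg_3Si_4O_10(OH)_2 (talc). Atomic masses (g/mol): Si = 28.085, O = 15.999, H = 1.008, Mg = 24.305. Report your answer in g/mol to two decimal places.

379.26 g/mol

M = 3(24.305) + 4(28.085) + 12(15.999) + 2(1.008)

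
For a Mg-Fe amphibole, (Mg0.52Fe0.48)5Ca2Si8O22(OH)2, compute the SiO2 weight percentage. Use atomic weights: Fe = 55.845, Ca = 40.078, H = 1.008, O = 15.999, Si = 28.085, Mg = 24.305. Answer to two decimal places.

M((Mg0.52Fe0.48)5Ca2Si8O22(OH)2) = 888.049 g/mol; M(SiO2) = 60.083 g/mol.
Moles SiO2 per formula unit = 8 Si ÷ 1 = 8.0000.
SiO2 fraction = (8.0000 × 60.083) / 888.049 = 480.664/888.049 = 0.5413.

54.13 wt%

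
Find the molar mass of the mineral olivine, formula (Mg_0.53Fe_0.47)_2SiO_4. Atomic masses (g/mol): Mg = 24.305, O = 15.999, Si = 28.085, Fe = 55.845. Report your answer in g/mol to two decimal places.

The formula mass is the sum 1.06×24.305 + 0.94×55.845 + 1×28.085 + 4×15.999.

170.34 g/mol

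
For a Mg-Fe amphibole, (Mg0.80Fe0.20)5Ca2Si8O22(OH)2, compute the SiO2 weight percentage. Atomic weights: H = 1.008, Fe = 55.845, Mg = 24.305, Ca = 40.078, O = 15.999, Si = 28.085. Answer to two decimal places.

Molar mass of (Mg0.80Fe0.20)5Ca2Si8O22(OH)2 = 4*24.305 + 1*55.845 + 2*40.078 + 8*28.085 + 24*15.999 + 2*1.008 = 843.893 g/mol.
Each formula unit contains 8 Si, equivalent to 8/1 = 8.0000 mol SiO2.
M(SiO2) = 1×28.085 + 2×15.999 = 60.083 g/mol.
Mass of SiO2 per formula unit = 8.0000 × 60.083 = 480.664 g.
SiO2 wt% = 480.664 / 843.893 × 100 = 56.96%.

56.96 wt%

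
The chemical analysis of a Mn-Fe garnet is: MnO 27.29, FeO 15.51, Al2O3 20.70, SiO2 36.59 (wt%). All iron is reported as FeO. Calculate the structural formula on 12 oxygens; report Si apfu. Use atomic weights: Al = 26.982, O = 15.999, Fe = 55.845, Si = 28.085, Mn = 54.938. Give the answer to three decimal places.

3.010 Si apfu

MnO: 27.29/70.937 = 0.38471 mol → 0.38471 mol Mn, 0.38471 mol O.
FeO: 15.51/71.844 = 0.21588 mol → 0.21588 mol Fe, 0.21588 mol O.
Al2O3: 20.70/101.961 = 0.20302 mol → 0.40604 mol Al, 0.60906 mol O.
SiO2: 36.59/60.083 = 0.60899 mol → 0.60899 mol Si, 1.21798 mol O.
Total oxygen = 2.42763 mol. Normalization factor = 12/2.42763 = 4.94309.
Si per 12 O = 0.60899 × 4.94309 = 3.010.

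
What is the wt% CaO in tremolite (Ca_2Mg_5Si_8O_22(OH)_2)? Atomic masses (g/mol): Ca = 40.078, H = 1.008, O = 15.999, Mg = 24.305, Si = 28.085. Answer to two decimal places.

M(Ca_2Mg_5Si_8O_22(OH)_2) = 812.353 g/mol; M(CaO) = 56.077 g/mol.
Moles CaO per formula unit = 2 Ca ÷ 1 = 2.0000.
CaO fraction = (2.0000 × 56.077) / 812.353 = 112.154/812.353 = 0.1381.

13.81 wt%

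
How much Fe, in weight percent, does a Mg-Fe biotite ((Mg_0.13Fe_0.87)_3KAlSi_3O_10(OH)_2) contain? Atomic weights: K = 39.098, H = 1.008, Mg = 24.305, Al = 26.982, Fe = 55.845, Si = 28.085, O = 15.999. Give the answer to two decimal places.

29.18 weight percent

Molar mass of (Mg_0.13Fe_0.87)_3KAlSi_3O_10(OH)_2: 0.39*24.305 + 2.61*55.845 + 1*39.098 + 1*26.982 + 3*28.085 + 12*15.999 + 2*1.008 = 499.573 g/mol.
Mass of Fe per formula unit: 2.61 × 55.845 = 145.755 g.
Weight fraction Fe = 145.755 / 499.573 = 0.2918.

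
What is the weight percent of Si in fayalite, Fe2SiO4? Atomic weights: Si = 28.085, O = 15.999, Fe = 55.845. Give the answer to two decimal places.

M(Fe2SiO4) = 203.771 g/mol.
Si contributes 1 × 28.085 = 28.085 g per mole.
28.085/203.771 = 0.1378 → 13.78%.

13.78 wt%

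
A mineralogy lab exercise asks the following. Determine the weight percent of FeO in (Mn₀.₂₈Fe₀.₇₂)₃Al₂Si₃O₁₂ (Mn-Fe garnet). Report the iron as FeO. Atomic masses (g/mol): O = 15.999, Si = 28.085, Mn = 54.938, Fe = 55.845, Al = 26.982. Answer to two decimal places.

31.23 wt%

Formula mass = 496.980 g/mol.
2.16 Fe → 2.1600 mol FeO per formula unit; M(FeO) = 71.844, so FeO mass = 155.183 g.
155.183/496.980 × 100 = 31.23 wt%.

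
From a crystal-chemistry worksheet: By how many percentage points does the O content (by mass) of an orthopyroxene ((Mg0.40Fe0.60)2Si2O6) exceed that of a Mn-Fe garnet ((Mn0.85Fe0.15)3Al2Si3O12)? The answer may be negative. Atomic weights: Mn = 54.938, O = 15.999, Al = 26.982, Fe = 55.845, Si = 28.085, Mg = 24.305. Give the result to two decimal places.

1.48 percentage points

First mineral: 95.994 g O in 238.622 g formula = 40.23 wt% O.
Second mineral: 191.988 g O in 495.429 g formula = 38.75 wt% O.
40.23% − 38.75% gives a difference of 1.48 percentage points.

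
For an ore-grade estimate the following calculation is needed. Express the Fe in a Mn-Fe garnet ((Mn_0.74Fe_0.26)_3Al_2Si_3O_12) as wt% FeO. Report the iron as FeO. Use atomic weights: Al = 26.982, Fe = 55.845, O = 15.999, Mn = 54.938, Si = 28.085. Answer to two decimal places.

Molar mass of (Mn_0.74Fe_0.26)_3Al_2Si_3O_12 = 2.22×54.938 + 0.78×55.845 + 2×26.982 + 3×28.085 + 12×15.999 = 495.728 g/mol.
Each formula unit contains 0.78 Fe, equivalent to 0.78/1 = 0.7800 mol FeO.
M(FeO) = 1×55.845 + 1×15.999 = 71.844 g/mol.
Mass of FeO per formula unit = 0.7800 × 71.844 = 56.038 g.
FeO wt% = 56.038 / 495.728 × 100 = 11.30%.

11.30 wt%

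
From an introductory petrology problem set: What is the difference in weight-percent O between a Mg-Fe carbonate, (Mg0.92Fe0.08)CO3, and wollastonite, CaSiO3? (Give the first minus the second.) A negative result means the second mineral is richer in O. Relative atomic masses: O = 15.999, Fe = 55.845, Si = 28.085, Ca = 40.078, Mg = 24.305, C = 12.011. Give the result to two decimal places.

13.95 percentage points

M((Mg0.92Fe0.08)CO3) = 86.836 g/mol, so wt% O = 47.997/86.836 × 100 = 55.27%.
M(CaSiO3) = 116.160 g/mol, so wt% O = 47.997/116.160 × 100 = 41.32%.
55.27 − 41.32 = 13.95 pp.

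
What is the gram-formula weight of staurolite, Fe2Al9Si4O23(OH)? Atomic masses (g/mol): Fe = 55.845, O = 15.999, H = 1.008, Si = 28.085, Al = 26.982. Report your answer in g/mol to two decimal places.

The formula mass is the sum 2*55.845 + 9*26.982 + 4*28.085 + 24*15.999 + 1*1.008.

851.85 g/mol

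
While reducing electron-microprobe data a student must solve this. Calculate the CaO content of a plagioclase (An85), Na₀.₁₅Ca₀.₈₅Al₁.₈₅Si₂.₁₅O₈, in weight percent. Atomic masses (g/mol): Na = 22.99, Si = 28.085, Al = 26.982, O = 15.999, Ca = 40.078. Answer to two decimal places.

17.28 wt%

Formula mass = 275.806 g/mol.
0.85 Ca → 0.8500 mol CaO per formula unit; M(CaO) = 56.077, so CaO mass = 47.665 g.
47.665/275.806 × 100 = 17.28 wt%.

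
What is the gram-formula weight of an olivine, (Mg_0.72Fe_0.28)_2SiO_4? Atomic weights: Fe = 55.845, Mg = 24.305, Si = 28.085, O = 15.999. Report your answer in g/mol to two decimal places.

158.35 g/mol

The formula mass is the sum 1.44×24.305 + 0.56×55.845 + 1×28.085 + 4×15.999.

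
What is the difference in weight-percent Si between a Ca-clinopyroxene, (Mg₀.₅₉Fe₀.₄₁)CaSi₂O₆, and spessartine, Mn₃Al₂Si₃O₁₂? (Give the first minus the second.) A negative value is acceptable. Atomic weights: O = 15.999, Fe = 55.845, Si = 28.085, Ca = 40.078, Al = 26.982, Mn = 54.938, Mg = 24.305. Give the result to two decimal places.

First mineral: 56.170 g Si in 229.478 g formula = 24.48 wt% Si.
Second mineral: 84.255 g Si in 495.021 g formula = 17.02 wt% Si.
24.48% − 17.02% gives a difference of 7.46 percentage points.

7.46 percentage points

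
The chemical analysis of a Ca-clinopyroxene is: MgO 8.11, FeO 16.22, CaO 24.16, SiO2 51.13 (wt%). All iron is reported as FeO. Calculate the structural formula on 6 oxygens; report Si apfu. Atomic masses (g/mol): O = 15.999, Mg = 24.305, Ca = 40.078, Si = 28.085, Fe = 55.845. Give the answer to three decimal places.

1.995 Si apfu

MgO (M=40.304): mol = 0.20122; Mg = 0.20122, O = 0.20122.
FeO (M=71.844): mol = 0.22577; Fe = 0.22577, O = 0.22577.
CaO (M=56.077): mol = 0.43084; Ca = 0.43084, O = 0.43084.
SiO2 (M=60.083): mol = 0.85099; Si = 0.85099, O = 1.70198.
ΣO = 2.55981; factor = 6/ΣO = 2.34392.
Si apfu = 0.85099 × 2.34392 = 1.995.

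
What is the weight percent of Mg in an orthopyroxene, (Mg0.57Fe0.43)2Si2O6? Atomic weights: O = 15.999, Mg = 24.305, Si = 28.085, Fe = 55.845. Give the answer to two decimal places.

12.16 mass %

Formula mass = 1.14×24.305 + 0.86×55.845 + 2×28.085 + 6×15.999 = 227.898 g/mol, of which 27.708 g is Mg.
So Mg makes up 27.708/227.898 = 0.1216 of the mass, i.e. 12.16%.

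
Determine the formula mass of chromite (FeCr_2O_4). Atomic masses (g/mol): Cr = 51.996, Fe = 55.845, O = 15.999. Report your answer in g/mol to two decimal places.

223.83 g/mol

M = 1×55.845 + 2×51.996 + 4×15.999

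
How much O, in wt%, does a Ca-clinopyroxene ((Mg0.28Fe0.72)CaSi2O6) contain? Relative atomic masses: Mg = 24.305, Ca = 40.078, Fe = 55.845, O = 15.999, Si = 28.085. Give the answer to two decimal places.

40.12 wt%

Molar mass of (Mg0.28Fe0.72)CaSi2O6: 0.28*24.305 + 0.72*55.845 + 1*40.078 + 2*28.085 + 6*15.999 = 239.256 g/mol.
Mass of O per formula unit: 6 × 15.999 = 95.994 g.
Weight fraction O = 95.994 / 239.256 = 0.4012.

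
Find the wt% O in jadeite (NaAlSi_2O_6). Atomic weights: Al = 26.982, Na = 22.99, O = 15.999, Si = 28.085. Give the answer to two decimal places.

Molar mass of NaAlSi_2O_6: 1×22.99 + 1×26.982 + 2×28.085 + 6×15.999 = 202.136 g/mol.
Mass of O per formula unit: 6 × 15.999 = 95.994 g.
Weight fraction O = 95.994 / 202.136 = 0.4749.

47.49 mass %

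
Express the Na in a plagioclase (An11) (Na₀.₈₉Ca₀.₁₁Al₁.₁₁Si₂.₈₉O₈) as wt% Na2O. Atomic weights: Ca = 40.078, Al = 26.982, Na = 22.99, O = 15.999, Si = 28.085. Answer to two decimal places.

M(Na₀.₈₉Ca₀.₁₁Al₁.₁₁Si₂.₈₉O₈) = 263.977 g/mol; M(Na2O) = 61.979 g/mol.
Moles Na2O per formula unit = 0.89 Na ÷ 2 = 0.4450.
Na2O fraction = (0.4450 × 61.979) / 263.977 = 27.581/263.977 = 0.1045.

10.45 wt%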